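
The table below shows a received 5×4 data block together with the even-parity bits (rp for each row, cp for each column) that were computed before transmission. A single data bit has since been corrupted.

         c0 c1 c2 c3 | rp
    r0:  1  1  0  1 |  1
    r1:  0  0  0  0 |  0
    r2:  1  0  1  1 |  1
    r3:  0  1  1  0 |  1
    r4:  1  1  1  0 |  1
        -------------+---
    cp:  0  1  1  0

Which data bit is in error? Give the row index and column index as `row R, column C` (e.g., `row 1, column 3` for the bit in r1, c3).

row 3, column 0

Recompute each row's even parity and compare to rp:
  r0: data parity 1, sent rp 1 → ok
  r1: data parity 0, sent rp 0 → ok
  r2: data parity 1, sent rp 1 → ok
  r3: data parity 0, sent rp 1 → mismatch
  r4: data parity 1, sent rp 1 → ok
Recompute each column's even parity and compare to cp:
  c0: data parity 1, sent cp 0 → mismatch
  c1: data parity 1, sent cp 1 → ok
  c2: data parity 1, sent cp 1 → ok
  c3: data parity 0, sent cp 0 → ok
Exactly one row (r3) and one column (c0) fail → the flipped bit is at their intersection.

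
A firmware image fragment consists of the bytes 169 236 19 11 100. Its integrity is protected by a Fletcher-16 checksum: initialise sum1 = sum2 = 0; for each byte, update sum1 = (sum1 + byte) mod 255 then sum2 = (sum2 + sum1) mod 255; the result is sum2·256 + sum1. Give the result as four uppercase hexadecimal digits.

Running sums (mod 255):
  after byte 0 (169): sum1=169, sum2=169
  after byte 1 (236): sum1=150, sum2=64
  after byte 2 (19): sum1=169, sum2=233
  after byte 3 (11): sum1=180, sum2=158
  after byte 4 (100): sum1=25, sum2=183
Checksum = sum2·256 + sum1 = 183·256 + 25 = 46873 = 0xB719.

B719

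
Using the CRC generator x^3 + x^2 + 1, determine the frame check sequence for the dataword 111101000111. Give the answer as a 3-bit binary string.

110

Append 3 zeros: 111101000111000. Divide by 1101 (XOR where the leading bit is 1):
  pos 0: 1111 XOR 1101 = 0010
  pos 2: 1001 XOR 1101 = 0100
  pos 3: 1000 XOR 1101 = 0101
  pos 4: 1010 XOR 1101 = 0111
  pos 5: 1110 XOR 1101 = 0011
  pos 7: 1111 XOR 1101 = 0010
  pos 9: 1010 XOR 1101 = 0111
  pos 10: 1110 XOR 1101 = 0011
Remainder (last 3 bits) = 110. This is the CRC / FCS.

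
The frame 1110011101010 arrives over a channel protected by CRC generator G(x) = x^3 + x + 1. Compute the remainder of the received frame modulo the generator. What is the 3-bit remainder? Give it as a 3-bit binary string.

000

Modulo-2 division of 1110011101010 by 1011:
  pos 0: 1110 XOR 1011 = 0101
  pos 1: 1010 XOR 1011 = 0001
  pos 4: 1111 XOR 1011 = 0100
  pos 5: 1000 XOR 1011 = 0011
  pos 7: 1110 XOR 1011 = 0101
  pos 8: 1011 XOR 1011 = 0000
Remainder = 000 (zero — the frame passes the CRC check).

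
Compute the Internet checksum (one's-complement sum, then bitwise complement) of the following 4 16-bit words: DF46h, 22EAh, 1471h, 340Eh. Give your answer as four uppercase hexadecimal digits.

B54F

One's-complement addition (fold any carry out of bit 15 back into bit 0):
  0xDF46 + 0x22EA = 0x10230 → wrap carry → 0x0231
  0x0231 + 0x1471 = 0x016A2
  0x16A2 + 0x340E = 0x04AB0
One's-complement sum = 0x4AB0.
Checksum = ~0x4AB0 & 0xFFFF = 0xB54F.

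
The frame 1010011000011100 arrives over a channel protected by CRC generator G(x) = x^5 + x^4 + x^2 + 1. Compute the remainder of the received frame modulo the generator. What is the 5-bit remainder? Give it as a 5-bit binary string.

01110

Modulo-2 division of 1010011000011100 by 110101:
  pos 0: 101001 XOR 110101 = 011100
  pos 1: 111001 XOR 110101 = 001100
  pos 3: 110000 XOR 110101 = 000101
  pos 6: 101001 XOR 110101 = 011100
  pos 7: 111001 XOR 110101 = 001100
  pos 9: 110010 XOR 110101 = 000111
Remainder = 01110 (nonzero — an error is detected).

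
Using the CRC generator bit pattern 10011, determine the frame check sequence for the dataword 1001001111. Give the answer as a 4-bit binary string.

Append 4 zeros: 10010011110000. Divide by 10011 (XOR where the leading bit is 1):
  pos 0: 10010 XOR 10011 = 00001
  pos 4: 10111 XOR 10011 = 00100
  pos 6: 10010 XOR 10011 = 00001
Remainder (last 4 bits) = 1000. This is the CRC / FCS.

1000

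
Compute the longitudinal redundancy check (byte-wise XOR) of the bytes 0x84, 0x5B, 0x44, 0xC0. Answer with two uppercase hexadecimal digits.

5B

XOR the bytes together:
  start with 0x84
  0x84 ⊕ 0x5B = 0xDF
  0xDF ⊕ 0x44 = 0x9B
  0x9B ⊕ 0xC0 = 0x5B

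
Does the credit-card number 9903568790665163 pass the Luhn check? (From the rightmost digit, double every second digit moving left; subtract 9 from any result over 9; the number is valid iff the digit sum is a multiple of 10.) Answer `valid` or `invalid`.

invalid

From the right, keep odd positions and double even positions (subtract 9 from any doubled value over 9):
  doubled (positions 2,4,...): 3 1 3 9 7 1 0 9 → sum 33
  kept (positions 1,3,...): 3 1 6 0 7 6 3 9 → sum 35
Total = 68.
68 mod 10 = 8, so the number is invalid.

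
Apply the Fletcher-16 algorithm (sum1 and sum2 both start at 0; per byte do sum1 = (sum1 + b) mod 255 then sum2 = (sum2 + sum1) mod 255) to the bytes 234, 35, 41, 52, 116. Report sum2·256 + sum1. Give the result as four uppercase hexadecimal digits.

7BDF

Running sums (mod 255):
  after byte 0 (234): sum1=234, sum2=234
  after byte 1 (35): sum1=14, sum2=248
  after byte 2 (41): sum1=55, sum2=48
  after byte 3 (52): sum1=107, sum2=155
  after byte 4 (116): sum1=223, sum2=123
Checksum = sum2·256 + sum1 = 123·256 + 223 = 31711 = 0x7BDF.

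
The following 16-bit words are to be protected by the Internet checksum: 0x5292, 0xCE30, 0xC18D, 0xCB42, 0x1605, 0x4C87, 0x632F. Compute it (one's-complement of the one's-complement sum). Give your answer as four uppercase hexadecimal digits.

One's-complement addition (fold any carry out of bit 15 back into bit 0):
  0x5292 + 0xCE30 = 0x120C2 → wrap carry → 0x20C3
  0x20C3 + 0xC18D = 0x0E250
  0xE250 + 0xCB42 = 0x1AD92 → wrap carry → 0xAD93
  0xAD93 + 0x1605 = 0x0C398
  0xC398 + 0x4C87 = 0x1101F → wrap carry → 0x1020
  0x1020 + 0x632F = 0x0734F
One's-complement sum = 0x734F.
Checksum = ~0x734F & 0xFFFF = 0x8CB0.

8CB0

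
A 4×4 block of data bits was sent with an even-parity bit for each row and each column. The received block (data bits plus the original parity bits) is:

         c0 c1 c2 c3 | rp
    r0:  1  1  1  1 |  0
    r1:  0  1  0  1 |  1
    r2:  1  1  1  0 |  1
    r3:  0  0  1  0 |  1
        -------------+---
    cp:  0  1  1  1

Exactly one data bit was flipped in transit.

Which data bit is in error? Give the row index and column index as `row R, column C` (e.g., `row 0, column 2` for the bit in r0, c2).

row 1, column 3

Recompute each row's even parity and compare to rp:
  r0: data parity 0, sent rp 0 → ok
  r1: data parity 0, sent rp 1 → mismatch
  r2: data parity 1, sent rp 1 → ok
  r3: data parity 1, sent rp 1 → ok
Recompute each column's even parity and compare to cp:
  c0: data parity 0, sent cp 0 → ok
  c1: data parity 1, sent cp 1 → ok
  c2: data parity 1, sent cp 1 → ok
  c3: data parity 0, sent cp 1 → mismatch
Exactly one row (r1) and one column (c3) fail → the flipped bit is at their intersection.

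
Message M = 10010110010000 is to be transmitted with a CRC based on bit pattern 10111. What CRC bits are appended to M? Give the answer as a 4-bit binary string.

0010

Append 4 zeros: 100101100100000000. Divide by 10111 (XOR where the leading bit is 1):
  pos 0: 10010 XOR 10111 = 00101
  pos 2: 10111 XOR 10111 = 00000
  pos 9: 10000 XOR 10111 = 00111
  pos 11: 11100 XOR 10111 = 01011
  pos 12: 10110 XOR 10111 = 00001
Remainder (last 4 bits) = 0010. This is the CRC / FCS.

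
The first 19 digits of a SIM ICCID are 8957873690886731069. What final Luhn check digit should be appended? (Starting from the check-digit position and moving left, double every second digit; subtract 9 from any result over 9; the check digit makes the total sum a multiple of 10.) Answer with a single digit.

4

Partial digits right→left: 9 6 0 1 3 7 6 8 8 0 9 6 3 7 8 7 5 9 8
Double every second digit counting from the check-digit position (so the 1st, 3rd, 5th, ... of the partial from the right).
  doubled (with −9 where >9): 9 0 6 3 7 9 6 7 1 7 → sum 55
  kept as-is: 6 1 7 8 0 6 7 7 9 → sum 51
Total = 55 + 51 = 106.
Check digit = (10 − (106 mod 10)) mod 10 = 4.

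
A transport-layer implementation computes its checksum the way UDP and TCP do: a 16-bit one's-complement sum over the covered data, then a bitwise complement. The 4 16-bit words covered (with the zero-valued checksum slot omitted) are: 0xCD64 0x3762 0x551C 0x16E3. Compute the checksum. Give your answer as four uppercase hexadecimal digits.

8F39

One's-complement addition (fold any carry out of bit 15 back into bit 0):
  0xCD64 + 0x3762 = 0x104C6 → wrap carry → 0x04C7
  0x04C7 + 0x551C = 0x059E3
  0x59E3 + 0x16E3 = 0x070C6
One's-complement sum = 0x70C6.
Checksum = ~0x70C6 & 0xFFFF = 0x8F39.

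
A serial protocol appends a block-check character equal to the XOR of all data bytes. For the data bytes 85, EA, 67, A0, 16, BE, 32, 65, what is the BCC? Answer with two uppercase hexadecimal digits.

57

XOR the bytes together:
  start with 0x85
  0x85 ⊕ 0xEA = 0x6F
  0x6F ⊕ 0x67 = 0x08
  0x08 ⊕ 0xA0 = 0xA8
  0xA8 ⊕ 0x16 = 0xBE
  0xBE ⊕ 0xBE = 0x00
  0x00 ⊕ 0x32 = 0x32
  0x32 ⊕ 0x65 = 0x57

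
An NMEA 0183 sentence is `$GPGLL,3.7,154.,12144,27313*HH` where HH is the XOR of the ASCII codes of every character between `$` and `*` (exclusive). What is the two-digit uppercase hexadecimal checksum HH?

XOR the ASCII codes of the payload characters:
  'G' = 0x47 → acc = 0x47
  'P' = 0x50 → acc = 0x17
  'G' = 0x47 → acc = 0x50
  'L' = 0x4C → acc = 0x1C
  'L' = 0x4C → acc = 0x50
  ',' = 0x2C → acc = 0x7C
  '3' = 0x33 → acc = 0x4F
  '.' = 0x2E → acc = 0x61
  '7' = 0x37 → acc = 0x56
  ',' = 0x2C → acc = 0x7A
  '1' = 0x31 → acc = 0x4B
  '5' = 0x35 → acc = 0x7E
  '4' = 0x34 → acc = 0x4A
  '.' = 0x2E → acc = 0x64
  ',' = 0x2C → acc = 0x48
  '1' = 0x31 → acc = 0x79
  '2' = 0x32 → acc = 0x4B
  '1' = 0x31 → acc = 0x7A
  '4' = 0x34 → acc = 0x4E
  '4' = 0x34 → acc = 0x7A
  ',' = 0x2C → acc = 0x56
  '2' = 0x32 → acc = 0x64
  '7' = 0x37 → acc = 0x53
  '3' = 0x33 → acc = 0x60
  '1' = 0x31 → acc = 0x51
  '3' = 0x33 → acc = 0x62
Checksum = 0x62.

62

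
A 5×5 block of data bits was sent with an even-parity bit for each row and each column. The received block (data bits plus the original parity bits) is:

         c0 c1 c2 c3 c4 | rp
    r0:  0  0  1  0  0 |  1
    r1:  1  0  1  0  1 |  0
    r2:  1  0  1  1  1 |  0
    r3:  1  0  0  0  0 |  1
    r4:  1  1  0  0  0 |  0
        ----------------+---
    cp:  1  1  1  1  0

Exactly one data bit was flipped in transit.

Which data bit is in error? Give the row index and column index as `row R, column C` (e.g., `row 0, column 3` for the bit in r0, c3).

row 1, column 0

Recompute each row's even parity and compare to rp:
  r0: data parity 1, sent rp 1 → ok
  r1: data parity 1, sent rp 0 → mismatch
  r2: data parity 0, sent rp 0 → ok
  r3: data parity 1, sent rp 1 → ok
  r4: data parity 0, sent rp 0 → ok
Recompute each column's even parity and compare to cp:
  c0: data parity 0, sent cp 1 → mismatch
  c1: data parity 1, sent cp 1 → ok
  c2: data parity 1, sent cp 1 → ok
  c3: data parity 1, sent cp 1 → ok
  c4: data parity 0, sent cp 0 → ok
Exactly one row (r1) and one column (c0) fail → the flipped bit is at their intersection.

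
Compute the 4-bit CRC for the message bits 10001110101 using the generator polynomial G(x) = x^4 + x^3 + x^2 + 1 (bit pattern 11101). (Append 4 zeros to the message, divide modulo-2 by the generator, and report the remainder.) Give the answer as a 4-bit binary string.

Append 4 zeros: 100011101010000. Divide by 11101 (XOR where the leading bit is 1):
  pos 0: 10001 XOR 11101 = 01100
  pos 1: 11001 XOR 11101 = 00100
  pos 3: 10010 XOR 11101 = 01111
  pos 4: 11111 XOR 11101 = 00010
  pos 7: 10010 XOR 11101 = 01111
  pos 8: 11110 XOR 11101 = 00011
Remainder (last 4 bits) = 1100. This is the CRC / FCS.

1100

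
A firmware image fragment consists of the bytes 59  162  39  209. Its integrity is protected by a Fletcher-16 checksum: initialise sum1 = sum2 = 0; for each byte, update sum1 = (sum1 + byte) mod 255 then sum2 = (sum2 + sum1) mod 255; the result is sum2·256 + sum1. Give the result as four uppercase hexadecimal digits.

F4D6

Running sums (mod 255):
  after byte 0 (59): sum1=59, sum2=59
  after byte 1 (162): sum1=221, sum2=25
  after byte 2 (39): sum1=5, sum2=30
  after byte 3 (209): sum1=214, sum2=244
Checksum = sum2·256 + sum1 = 244·256 + 214 = 62678 = 0xF4D6.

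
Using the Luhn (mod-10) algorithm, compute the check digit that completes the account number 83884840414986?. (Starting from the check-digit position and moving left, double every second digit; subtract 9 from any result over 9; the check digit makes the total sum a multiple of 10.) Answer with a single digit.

Partial digits right→left: 6 8 9 4 1 4 0 4 8 4 8 8 3 8
Double every second digit counting from the check-digit position (so the 1st, 3rd, 5th, ... of the partial from the right).
  doubled (with −9 where >9): 3 9 2 0 7 7 6 → sum 34
  kept as-is: 8 4 4 4 4 8 8 → sum 40
Total = 34 + 40 = 74.
Check digit = (10 − (74 mod 10)) mod 10 = 6.

6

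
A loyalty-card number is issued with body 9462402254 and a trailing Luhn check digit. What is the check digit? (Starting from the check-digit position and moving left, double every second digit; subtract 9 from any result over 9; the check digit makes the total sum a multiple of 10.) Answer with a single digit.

Partial digits right→left: 4 5 2 2 0 4 2 6 4 9
Double every second digit counting from the check-digit position (so the 1st, 3rd, 5th, ... of the partial from the right).
  doubled (with −9 where >9): 8 4 0 4 8 → sum 24
  kept as-is: 5 2 4 6 9 → sum 26
Total = 24 + 26 = 50.
Check digit = (10 − (50 mod 10)) mod 10 = 0.

0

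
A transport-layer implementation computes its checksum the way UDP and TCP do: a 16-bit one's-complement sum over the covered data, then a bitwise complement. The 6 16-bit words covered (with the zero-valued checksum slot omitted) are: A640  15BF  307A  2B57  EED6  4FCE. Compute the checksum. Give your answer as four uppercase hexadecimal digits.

A989

One's-complement addition (fold any carry out of bit 15 back into bit 0):
  0xA640 + 0x15BF = 0x0BBFF
  0xBBFF + 0x307A = 0x0EC79
  0xEC79 + 0x2B57 = 0x117D0 → wrap carry → 0x17D1
  0x17D1 + 0xEED6 = 0x106A7 → wrap carry → 0x06A8
  0x06A8 + 0x4FCE = 0x05676
One's-complement sum = 0x5676.
Checksum = ~0x5676 & 0xFFFF = 0xA989.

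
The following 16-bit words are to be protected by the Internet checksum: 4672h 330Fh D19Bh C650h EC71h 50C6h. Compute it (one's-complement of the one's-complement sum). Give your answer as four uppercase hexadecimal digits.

One's-complement addition (fold any carry out of bit 15 back into bit 0):
  0x4672 + 0x330F = 0x07981
  0x7981 + 0xD19B = 0x14B1C → wrap carry → 0x4B1D
  0x4B1D + 0xC650 = 0x1116D → wrap carry → 0x116E
  0x116E + 0xEC71 = 0x0FDDF
  0xFDDF + 0x50C6 = 0x14EA5 → wrap carry → 0x4EA6
One's-complement sum = 0x4EA6.
Checksum = ~0x4EA6 & 0xFFFF = 0xB159.

B159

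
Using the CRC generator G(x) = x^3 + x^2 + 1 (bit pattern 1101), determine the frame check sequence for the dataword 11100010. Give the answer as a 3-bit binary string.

Append 3 zeros: 11100010000. Divide by 1101 (XOR where the leading bit is 1):
  pos 0: 1110 XOR 1101 = 0011
  pos 2: 1100 XOR 1101 = 0001
  pos 5: 1100 XOR 1101 = 0001
Remainder (last 3 bits) = 100. This is the CRC / FCS.

100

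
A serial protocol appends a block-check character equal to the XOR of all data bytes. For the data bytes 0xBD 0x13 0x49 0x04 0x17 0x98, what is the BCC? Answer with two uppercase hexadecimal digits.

XOR the bytes together:
  start with 0xBD
  0xBD ⊕ 0x13 = 0xAE
  0xAE ⊕ 0x49 = 0xE7
  0xE7 ⊕ 0x04 = 0xE3
  0xE3 ⊕ 0x17 = 0xF4
  0xF4 ⊕ 0x98 = 0x6C

6C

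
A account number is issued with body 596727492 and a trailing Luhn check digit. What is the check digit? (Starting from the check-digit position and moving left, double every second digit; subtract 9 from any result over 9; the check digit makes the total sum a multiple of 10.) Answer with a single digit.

Partial digits right→left: 2 9 4 7 2 7 6 9 5
Double every second digit counting from the check-digit position (so the 1st, 3rd, 5th, ... of the partial from the right).
  doubled (with −9 where >9): 4 8 4 3 1 → sum 20
  kept as-is: 9 7 7 9 → sum 32
Total = 20 + 32 = 52.
Check digit = (10 − (52 mod 10)) mod 10 = 8.

8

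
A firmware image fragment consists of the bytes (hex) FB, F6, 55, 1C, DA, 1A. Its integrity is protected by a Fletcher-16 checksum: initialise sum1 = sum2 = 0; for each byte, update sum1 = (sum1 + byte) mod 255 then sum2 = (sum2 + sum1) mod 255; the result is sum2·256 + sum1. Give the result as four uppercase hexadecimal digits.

Running sums (mod 255):
  after byte 0 (FB): sum1=251, sum2=251
  after byte 1 (F6): sum1=242, sum2=238
  after byte 2 (55): sum1=72, sum2=55
  after byte 3 (1C): sum1=100, sum2=155
  after byte 4 (DA): sum1=63, sum2=218
  after byte 5 (1A): sum1=89, sum2=52
Checksum = sum2·256 + sum1 = 52·256 + 89 = 13401 = 0x3459.

3459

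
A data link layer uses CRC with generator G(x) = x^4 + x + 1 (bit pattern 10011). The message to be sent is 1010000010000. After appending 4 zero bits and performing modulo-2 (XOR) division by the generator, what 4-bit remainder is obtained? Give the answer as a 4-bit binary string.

Append 4 zeros: 10100000100000000. Divide by 10011 (XOR where the leading bit is 1):
  pos 0: 10100 XOR 10011 = 00111
  pos 2: 11100 XOR 10011 = 01111
  pos 3: 11110 XOR 10011 = 01101
  pos 4: 11011 XOR 10011 = 01000
  pos 5: 10000 XOR 10011 = 00011
  pos 8: 11000 XOR 10011 = 01011
  pos 9: 10110 XOR 10011 = 00101
  pos 11: 10100 XOR 10011 = 00111
Remainder (last 4 bits) = 1110. This is the CRC / FCS.

1110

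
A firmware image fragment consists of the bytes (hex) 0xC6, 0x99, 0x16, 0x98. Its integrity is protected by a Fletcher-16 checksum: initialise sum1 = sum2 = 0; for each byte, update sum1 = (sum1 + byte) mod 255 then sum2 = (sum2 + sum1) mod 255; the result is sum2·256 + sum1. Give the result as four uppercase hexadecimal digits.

AC0F

Running sums (mod 255):
  after byte 0 (0xC6): sum1=198, sum2=198
  after byte 1 (0x99): sum1=96, sum2=39
  after byte 2 (0x16): sum1=118, sum2=157
  after byte 3 (0x98): sum1=15, sum2=172
Checksum = sum2·256 + sum1 = 172·256 + 15 = 44047 = 0xAC0F.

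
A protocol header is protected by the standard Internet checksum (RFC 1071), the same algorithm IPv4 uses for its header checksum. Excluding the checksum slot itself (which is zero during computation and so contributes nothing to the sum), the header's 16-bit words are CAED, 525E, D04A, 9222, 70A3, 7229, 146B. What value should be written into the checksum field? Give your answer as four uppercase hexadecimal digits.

One's-complement addition (fold any carry out of bit 15 back into bit 0):
  0xCAED + 0x525E = 0x11D4B → wrap carry → 0x1D4C
  0x1D4C + 0xD04A = 0x0ED96
  0xED96 + 0x9222 = 0x17FB8 → wrap carry → 0x7FB9
  0x7FB9 + 0x70A3 = 0x0F05C
  0xF05C + 0x7229 = 0x16285 → wrap carry → 0x6286
  0x6286 + 0x146B = 0x076F1
One's-complement sum = 0x76F1.
Checksum = ~0x76F1 & 0xFFFF = 0x890E.

890E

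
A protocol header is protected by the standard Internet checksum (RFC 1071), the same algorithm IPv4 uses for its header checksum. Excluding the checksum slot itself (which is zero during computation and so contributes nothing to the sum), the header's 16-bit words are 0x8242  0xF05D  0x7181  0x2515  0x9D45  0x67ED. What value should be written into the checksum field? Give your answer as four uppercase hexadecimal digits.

F195

One's-complement addition (fold any carry out of bit 15 back into bit 0):
  0x8242 + 0xF05D = 0x1729F → wrap carry → 0x72A0
  0x72A0 + 0x7181 = 0x0E421
  0xE421 + 0x2515 = 0x10936 → wrap carry → 0x0937
  0x0937 + 0x9D45 = 0x0A67C
  0xA67C + 0x67ED = 0x10E69 → wrap carry → 0x0E6A
One's-complement sum = 0x0E6A.
Checksum = ~0x0E6A & 0xFFFF = 0xF195.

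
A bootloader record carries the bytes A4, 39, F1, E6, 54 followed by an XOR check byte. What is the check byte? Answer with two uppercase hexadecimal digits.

XOR the bytes together:
  start with 0xA4
  0xA4 ⊕ 0x39 = 0x9D
  0x9D ⊕ 0xF1 = 0x6C
  0x6C ⊕ 0xE6 = 0x8A
  0x8A ⊕ 0x54 = 0xDE

DE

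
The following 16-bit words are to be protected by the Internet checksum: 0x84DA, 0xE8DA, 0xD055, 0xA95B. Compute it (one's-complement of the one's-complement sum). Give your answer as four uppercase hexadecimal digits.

1899

One's-complement addition (fold any carry out of bit 15 back into bit 0):
  0x84DA + 0xE8DA = 0x16DB4 → wrap carry → 0x6DB5
  0x6DB5 + 0xD055 = 0x13E0A → wrap carry → 0x3E0B
  0x3E0B + 0xA95B = 0x0E766
One's-complement sum = 0xE766.
Checksum = ~0xE766 & 0xFFFF = 0x1899.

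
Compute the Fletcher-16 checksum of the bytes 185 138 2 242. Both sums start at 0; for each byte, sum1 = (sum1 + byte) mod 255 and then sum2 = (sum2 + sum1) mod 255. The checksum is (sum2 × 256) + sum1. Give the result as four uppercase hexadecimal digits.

Running sums (mod 255):
  after byte 0 (185): sum1=185, sum2=185
  after byte 1 (138): sum1=68, sum2=253
  after byte 2 (2): sum1=70, sum2=68
  after byte 3 (242): sum1=57, sum2=125
Checksum = sum2·256 + sum1 = 125·256 + 57 = 32057 = 0x7D39.

7D39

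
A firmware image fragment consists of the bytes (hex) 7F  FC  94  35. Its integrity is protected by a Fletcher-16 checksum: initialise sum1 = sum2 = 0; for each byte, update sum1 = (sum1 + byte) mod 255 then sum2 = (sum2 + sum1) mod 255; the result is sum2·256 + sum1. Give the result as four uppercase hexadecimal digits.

Running sums (mod 255):
  after byte 0 (7F): sum1=127, sum2=127
  after byte 1 (FC): sum1=124, sum2=251
  after byte 2 (94): sum1=17, sum2=13
  after byte 3 (35): sum1=70, sum2=83
Checksum = sum2·256 + sum1 = 83·256 + 70 = 21318 = 0x5346.

5346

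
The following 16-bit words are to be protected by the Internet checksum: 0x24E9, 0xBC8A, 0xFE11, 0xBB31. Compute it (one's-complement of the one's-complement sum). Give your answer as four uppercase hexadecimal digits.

6548

One's-complement addition (fold any carry out of bit 15 back into bit 0):
  0x24E9 + 0xBC8A = 0x0E173
  0xE173 + 0xFE11 = 0x1DF84 → wrap carry → 0xDF85
  0xDF85 + 0xBB31 = 0x19AB6 → wrap carry → 0x9AB7
One's-complement sum = 0x9AB7.
Checksum = ~0x9AB7 & 0xFFFF = 0x6548.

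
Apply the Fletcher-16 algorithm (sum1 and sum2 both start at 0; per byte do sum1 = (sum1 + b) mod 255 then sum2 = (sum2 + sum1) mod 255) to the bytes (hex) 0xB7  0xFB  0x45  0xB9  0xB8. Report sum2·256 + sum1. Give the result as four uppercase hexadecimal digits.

826B

Running sums (mod 255):
  after byte 0 (0xB7): sum1=183, sum2=183
  after byte 1 (0xFB): sum1=179, sum2=107
  after byte 2 (0x45): sum1=248, sum2=100
  after byte 3 (0xB9): sum1=178, sum2=23
  after byte 4 (0xB8): sum1=107, sum2=130
Checksum = sum2·256 + sum1 = 130·256 + 107 = 33387 = 0x826B.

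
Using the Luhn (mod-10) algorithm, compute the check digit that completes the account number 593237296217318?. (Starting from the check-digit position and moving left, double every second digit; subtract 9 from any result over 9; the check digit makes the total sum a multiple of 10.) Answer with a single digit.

Partial digits right→left: 8 1 3 7 1 2 6 9 2 7 3 2 3 9 5
Double every second digit counting from the check-digit position (so the 1st, 3rd, 5th, ... of the partial from the right).
  doubled (with −9 where >9): 7 6 2 3 4 6 6 1 → sum 35
  kept as-is: 1 7 2 9 7 2 9 → sum 37
Total = 35 + 37 = 72.
Check digit = (10 − (72 mod 10)) mod 10 = 8.

8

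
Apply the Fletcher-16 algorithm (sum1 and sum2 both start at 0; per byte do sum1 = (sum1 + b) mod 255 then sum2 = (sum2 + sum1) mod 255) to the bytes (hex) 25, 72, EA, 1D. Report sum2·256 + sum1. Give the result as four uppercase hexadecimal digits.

DE9F

Running sums (mod 255):
  after byte 0 (25): sum1=37, sum2=37
  after byte 1 (72): sum1=151, sum2=188
  after byte 2 (EA): sum1=130, sum2=63
  after byte 3 (1D): sum1=159, sum2=222
Checksum = sum2·256 + sum1 = 222·256 + 159 = 56991 = 0xDE9F.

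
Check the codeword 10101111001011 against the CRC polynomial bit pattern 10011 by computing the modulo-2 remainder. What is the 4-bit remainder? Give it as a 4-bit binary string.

Modulo-2 division of 10101111001011 by 10011:
  pos 0: 10101 XOR 10011 = 00110
  pos 2: 11011 XOR 10011 = 01000
  pos 3: 10001 XOR 10011 = 00010
  pos 6: 10001 XOR 10011 = 00010
  pos 9: 10011 XOR 10011 = 00000
Remainder = 0000 (zero — the frame passes the CRC check).

0000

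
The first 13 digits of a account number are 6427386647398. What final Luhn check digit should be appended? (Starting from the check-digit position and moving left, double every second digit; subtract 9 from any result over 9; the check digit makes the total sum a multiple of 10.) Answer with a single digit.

2

Partial digits right→left: 8 9 3 7 4 6 6 8 3 7 2 4 6
Double every second digit counting from the check-digit position (so the 1st, 3rd, 5th, ... of the partial from the right).
  doubled (with −9 where >9): 7 6 8 3 6 4 3 → sum 37
  kept as-is: 9 7 6 8 7 4 → sum 41
Total = 37 + 41 = 78.
Check digit = (10 − (78 mod 10)) mod 10 = 2.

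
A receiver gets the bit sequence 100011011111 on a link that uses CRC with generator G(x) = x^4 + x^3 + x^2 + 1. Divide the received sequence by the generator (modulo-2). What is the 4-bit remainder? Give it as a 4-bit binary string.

0000

Modulo-2 division of 100011011111 by 11101:
  pos 0: 10001 XOR 11101 = 01100
  pos 1: 11001 XOR 11101 = 00100
  pos 3: 10001 XOR 11101 = 01100
  pos 4: 11001 XOR 11101 = 00100
  pos 6: 10011 XOR 11101 = 01110
  pos 7: 11101 XOR 11101 = 00000
Remainder = 0000 (zero — the frame passes the CRC check).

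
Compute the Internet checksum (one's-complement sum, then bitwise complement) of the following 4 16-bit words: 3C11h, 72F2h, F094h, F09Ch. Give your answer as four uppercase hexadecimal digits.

One's-complement addition (fold any carry out of bit 15 back into bit 0):
  0x3C11 + 0x72F2 = 0x0AF03
  0xAF03 + 0xF094 = 0x19F97 → wrap carry → 0x9F98
  0x9F98 + 0xF09C = 0x19034 → wrap carry → 0x9035
One's-complement sum = 0x9035.
Checksum = ~0x9035 & 0xFFFF = 0x6FCA.

6FCA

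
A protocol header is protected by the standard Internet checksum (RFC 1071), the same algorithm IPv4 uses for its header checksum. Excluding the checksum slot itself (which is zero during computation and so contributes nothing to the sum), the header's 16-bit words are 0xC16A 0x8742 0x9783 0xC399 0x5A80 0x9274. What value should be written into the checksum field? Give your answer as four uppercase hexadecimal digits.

6F40

One's-complement addition (fold any carry out of bit 15 back into bit 0):
  0xC16A + 0x8742 = 0x148AC → wrap carry → 0x48AD
  0x48AD + 0x9783 = 0x0E030
  0xE030 + 0xC399 = 0x1A3C9 → wrap carry → 0xA3CA
  0xA3CA + 0x5A80 = 0x0FE4A
  0xFE4A + 0x9274 = 0x190BE → wrap carry → 0x90BF
One's-complement sum = 0x90BF.
Checksum = ~0x90BF & 0xFFFF = 0x6F40.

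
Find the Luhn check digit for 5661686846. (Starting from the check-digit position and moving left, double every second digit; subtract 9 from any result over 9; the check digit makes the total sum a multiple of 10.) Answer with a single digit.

Partial digits right→left: 6 4 8 6 8 6 1 6 6 5
Double every second digit counting from the check-digit position (so the 1st, 3rd, 5th, ... of the partial from the right).
  doubled (with −9 where >9): 3 7 7 2 3 → sum 22
  kept as-is: 4 6 6 6 5 → sum 27
Total = 22 + 27 = 49.
Check digit = (10 − (49 mod 10)) mod 10 = 1.

1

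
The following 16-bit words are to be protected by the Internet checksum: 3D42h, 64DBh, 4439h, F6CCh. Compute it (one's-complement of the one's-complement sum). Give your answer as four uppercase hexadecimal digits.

One's-complement addition (fold any carry out of bit 15 back into bit 0):
  0x3D42 + 0x64DB = 0x0A21D
  0xA21D + 0x4439 = 0x0E656
  0xE656 + 0xF6CC = 0x1DD22 → wrap carry → 0xDD23
One's-complement sum = 0xDD23.
Checksum = ~0xDD23 & 0xFFFF = 0x22DC.

22DC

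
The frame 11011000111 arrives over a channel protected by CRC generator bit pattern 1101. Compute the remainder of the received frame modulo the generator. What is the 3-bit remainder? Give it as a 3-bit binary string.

Modulo-2 division of 11011000111 by 1101:
  pos 0: 1101 XOR 1101 = 0000
  pos 4: 1000 XOR 1101 = 0101
  pos 5: 1011 XOR 1101 = 0110
  pos 6: 1101 XOR 1101 = 0000
Remainder = 001 (nonzero — an error is detected).

001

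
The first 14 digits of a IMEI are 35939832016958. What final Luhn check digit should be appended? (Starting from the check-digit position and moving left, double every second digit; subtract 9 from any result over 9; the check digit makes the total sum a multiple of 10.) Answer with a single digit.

9

Partial digits right→left: 8 5 9 6 1 0 2 3 8 9 3 9 5 3
Double every second digit counting from the check-digit position (so the 1st, 3rd, 5th, ... of the partial from the right).
  doubled (with −9 where >9): 7 9 2 4 7 6 1 → sum 36
  kept as-is: 5 6 0 3 9 9 3 → sum 35
Total = 36 + 35 = 71.
Check digit = (10 − (71 mod 10)) mod 10 = 9.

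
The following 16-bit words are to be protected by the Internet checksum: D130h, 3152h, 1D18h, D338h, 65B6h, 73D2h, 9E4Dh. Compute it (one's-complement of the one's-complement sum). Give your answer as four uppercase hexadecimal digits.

One's-complement addition (fold any carry out of bit 15 back into bit 0):
  0xD130 + 0x3152 = 0x10282 → wrap carry → 0x0283
  0x0283 + 0x1D18 = 0x01F9B
  0x1F9B + 0xD338 = 0x0F2D3
  0xF2D3 + 0x65B6 = 0x15889 → wrap carry → 0x588A
  0x588A + 0x73D2 = 0x0CC5C
  0xCC5C + 0x9E4D = 0x16AA9 → wrap carry → 0x6AAA
One's-complement sum = 0x6AAA.
Checksum = ~0x6AAA & 0xFFFF = 0x9555.

9555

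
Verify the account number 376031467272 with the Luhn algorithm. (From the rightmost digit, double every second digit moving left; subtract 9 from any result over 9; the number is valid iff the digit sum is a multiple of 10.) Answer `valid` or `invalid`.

From the right, keep odd positions and double even positions (subtract 9 from any doubled value over 9):
  doubled (positions 2,4,...): 5 5 8 6 3 6 → sum 33
  kept (positions 1,3,...): 2 2 6 1 0 7 → sum 18
Total = 51.
51 mod 10 = 1, so the number is invalid.

invalid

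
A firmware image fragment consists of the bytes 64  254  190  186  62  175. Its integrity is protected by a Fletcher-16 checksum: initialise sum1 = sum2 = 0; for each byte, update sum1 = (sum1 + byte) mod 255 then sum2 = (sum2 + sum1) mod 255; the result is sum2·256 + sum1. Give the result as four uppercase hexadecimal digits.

Running sums (mod 255):
  after byte 0 (64): sum1=64, sum2=64
  after byte 1 (254): sum1=63, sum2=127
  after byte 2 (190): sum1=253, sum2=125
  after byte 3 (186): sum1=184, sum2=54
  after byte 4 (62): sum1=246, sum2=45
  after byte 5 (175): sum1=166, sum2=211
Checksum = sum2·256 + sum1 = 211·256 + 166 = 54182 = 0xD3A6.

D3A6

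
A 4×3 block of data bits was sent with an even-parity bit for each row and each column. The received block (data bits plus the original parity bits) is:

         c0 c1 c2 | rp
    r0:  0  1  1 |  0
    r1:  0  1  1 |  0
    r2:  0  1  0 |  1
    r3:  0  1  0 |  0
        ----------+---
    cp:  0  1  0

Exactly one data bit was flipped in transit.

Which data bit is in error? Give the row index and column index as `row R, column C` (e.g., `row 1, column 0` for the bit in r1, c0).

row 3, column 1

Recompute each row's even parity and compare to rp:
  r0: data parity 0, sent rp 0 → ok
  r1: data parity 0, sent rp 0 → ok
  r2: data parity 1, sent rp 1 → ok
  r3: data parity 1, sent rp 0 → mismatch
Recompute each column's even parity and compare to cp:
  c0: data parity 0, sent cp 0 → ok
  c1: data parity 0, sent cp 1 → mismatch
  c2: data parity 0, sent cp 0 → ok
Exactly one row (r3) and one column (c1) fail → the flipped bit is at their intersection.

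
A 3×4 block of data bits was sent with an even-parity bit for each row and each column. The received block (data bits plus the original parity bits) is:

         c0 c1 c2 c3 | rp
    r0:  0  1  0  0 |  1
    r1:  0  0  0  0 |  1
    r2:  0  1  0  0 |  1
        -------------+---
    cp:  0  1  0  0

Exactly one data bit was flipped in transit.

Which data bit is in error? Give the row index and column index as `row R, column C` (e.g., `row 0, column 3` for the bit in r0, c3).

row 1, column 1

Recompute each row's even parity and compare to rp:
  r0: data parity 1, sent rp 1 → ok
  r1: data parity 0, sent rp 1 → mismatch
  r2: data parity 1, sent rp 1 → ok
Recompute each column's even parity and compare to cp:
  c0: data parity 0, sent cp 0 → ok
  c1: data parity 0, sent cp 1 → mismatch
  c2: data parity 0, sent cp 0 → ok
  c3: data parity 0, sent cp 0 → ok
Exactly one row (r1) and one column (c1) fail → the flipped bit is at their intersection.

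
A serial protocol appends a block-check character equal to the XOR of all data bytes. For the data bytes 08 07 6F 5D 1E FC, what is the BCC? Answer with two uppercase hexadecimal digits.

XOR the bytes together:
  start with 0x08
  0x08 ⊕ 0x07 = 0x0F
  0x0F ⊕ 0x6F = 0x60
  0x60 ⊕ 0x5D = 0x3D
  0x3D ⊕ 0x1E = 0x23
  0x23 ⊕ 0xFC = 0xDF

DF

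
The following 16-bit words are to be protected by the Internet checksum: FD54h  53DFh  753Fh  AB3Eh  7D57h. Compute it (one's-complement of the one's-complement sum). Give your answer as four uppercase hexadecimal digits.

One's-complement addition (fold any carry out of bit 15 back into bit 0):
  0xFD54 + 0x53DF = 0x15133 → wrap carry → 0x5134
  0x5134 + 0x753F = 0x0C673
  0xC673 + 0xAB3E = 0x171B1 → wrap carry → 0x71B2
  0x71B2 + 0x7D57 = 0x0EF09
One's-complement sum = 0xEF09.
Checksum = ~0xEF09 & 0xFFFF = 0x10F6.

10F6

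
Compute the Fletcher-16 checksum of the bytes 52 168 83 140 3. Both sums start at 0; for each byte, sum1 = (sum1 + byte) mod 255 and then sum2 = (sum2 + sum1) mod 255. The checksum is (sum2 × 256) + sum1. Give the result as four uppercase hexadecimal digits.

Running sums (mod 255):
  after byte 0 (52): sum1=52, sum2=52
  after byte 1 (168): sum1=220, sum2=17
  after byte 2 (83): sum1=48, sum2=65
  after byte 3 (140): sum1=188, sum2=253
  after byte 4 (3): sum1=191, sum2=189
Checksum = sum2·256 + sum1 = 189·256 + 191 = 48575 = 0xBDBF.

BDBF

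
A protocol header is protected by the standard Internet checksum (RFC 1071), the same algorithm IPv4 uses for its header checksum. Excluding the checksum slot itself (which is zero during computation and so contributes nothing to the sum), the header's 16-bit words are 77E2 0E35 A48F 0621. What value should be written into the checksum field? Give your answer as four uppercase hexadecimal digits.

One's-complement addition (fold any carry out of bit 15 back into bit 0):
  0x77E2 + 0x0E35 = 0x08617
  0x8617 + 0xA48F = 0x12AA6 → wrap carry → 0x2AA7
  0x2AA7 + 0x0621 = 0x030C8
One's-complement sum = 0x30C8.
Checksum = ~0x30C8 & 0xFFFF = 0xCF37.

CF37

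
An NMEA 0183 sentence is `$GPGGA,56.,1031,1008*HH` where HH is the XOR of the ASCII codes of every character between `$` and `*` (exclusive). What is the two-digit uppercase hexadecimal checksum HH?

5D

XOR the ASCII codes of the payload characters:
  'G' = 0x47 → acc = 0x47
  'P' = 0x50 → acc = 0x17
  'G' = 0x47 → acc = 0x50
  'G' = 0x47 → acc = 0x17
  'A' = 0x41 → acc = 0x56
  ',' = 0x2C → acc = 0x7A
  '5' = 0x35 → acc = 0x4F
  '6' = 0x36 → acc = 0x79
  '.' = 0x2E → acc = 0x57
  ',' = 0x2C → acc = 0x7B
  '1' = 0x31 → acc = 0x4A
  '0' = 0x30 → acc = 0x7A
  '3' = 0x33 → acc = 0x49
  '1' = 0x31 → acc = 0x78
  ',' = 0x2C → acc = 0x54
  '1' = 0x31 → acc = 0x65
  '0' = 0x30 → acc = 0x55
  '0' = 0x30 → acc = 0x65
  '8' = 0x38 → acc = 0x5D
Checksum = 0x5D.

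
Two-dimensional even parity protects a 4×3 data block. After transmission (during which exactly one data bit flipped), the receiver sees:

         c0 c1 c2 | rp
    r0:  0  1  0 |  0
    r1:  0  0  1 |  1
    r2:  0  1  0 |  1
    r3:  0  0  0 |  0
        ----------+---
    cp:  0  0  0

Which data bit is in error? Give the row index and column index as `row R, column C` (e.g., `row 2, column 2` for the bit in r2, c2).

Recompute each row's even parity and compare to rp:
  r0: data parity 1, sent rp 0 → mismatch
  r1: data parity 1, sent rp 1 → ok
  r2: data parity 1, sent rp 1 → ok
  r3: data parity 0, sent rp 0 → ok
Recompute each column's even parity and compare to cp:
  c0: data parity 0, sent cp 0 → ok
  c1: data parity 0, sent cp 0 → ok
  c2: data parity 1, sent cp 0 → mismatch
Exactly one row (r0) and one column (c2) fail → the flipped bit is at their intersection.

row 0, column 2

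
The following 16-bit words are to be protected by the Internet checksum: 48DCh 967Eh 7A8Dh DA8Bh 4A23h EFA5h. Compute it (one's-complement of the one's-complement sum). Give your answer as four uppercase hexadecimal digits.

One's-complement addition (fold any carry out of bit 15 back into bit 0):
  0x48DC + 0x967E = 0x0DF5A
  0xDF5A + 0x7A8D = 0x159E7 → wrap carry → 0x59E8
  0x59E8 + 0xDA8B = 0x13473 → wrap carry → 0x3474
  0x3474 + 0x4A23 = 0x07E97
  0x7E97 + 0xEFA5 = 0x16E3C → wrap carry → 0x6E3D
One's-complement sum = 0x6E3D.
Checksum = ~0x6E3D & 0xFFFF = 0x91C2.

91C2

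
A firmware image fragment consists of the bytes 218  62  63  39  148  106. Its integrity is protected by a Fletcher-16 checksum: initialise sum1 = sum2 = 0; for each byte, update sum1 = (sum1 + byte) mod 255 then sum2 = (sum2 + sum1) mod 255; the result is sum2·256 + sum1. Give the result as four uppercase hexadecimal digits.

Running sums (mod 255):
  after byte 0 (218): sum1=218, sum2=218
  after byte 1 (62): sum1=25, sum2=243
  after byte 2 (63): sum1=88, sum2=76
  after byte 3 (39): sum1=127, sum2=203
  after byte 4 (148): sum1=20, sum2=223
  after byte 5 (106): sum1=126, sum2=94
Checksum = sum2·256 + sum1 = 94·256 + 126 = 24190 = 0x5E7E.

5E7E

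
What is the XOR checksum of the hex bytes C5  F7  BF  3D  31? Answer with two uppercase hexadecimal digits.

XOR the bytes together:
  start with 0xC5
  0xC5 ⊕ 0xF7 = 0x32
  0x32 ⊕ 0xBF = 0x8D
  0x8D ⊕ 0x3D = 0xB0
  0xB0 ⊕ 0x31 = 0x81

81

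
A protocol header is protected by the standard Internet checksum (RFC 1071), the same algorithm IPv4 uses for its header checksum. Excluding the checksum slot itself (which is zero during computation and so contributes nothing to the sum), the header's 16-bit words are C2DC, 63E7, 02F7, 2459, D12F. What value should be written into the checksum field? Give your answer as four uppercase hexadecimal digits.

E0BB

One's-complement addition (fold any carry out of bit 15 back into bit 0):
  0xC2DC + 0x63E7 = 0x126C3 → wrap carry → 0x26C4
  0x26C4 + 0x02F7 = 0x029BB
  0x29BB + 0x2459 = 0x04E14
  0x4E14 + 0xD12F = 0x11F43 → wrap carry → 0x1F44
One's-complement sum = 0x1F44.
Checksum = ~0x1F44 & 0xFFFF = 0xE0BB.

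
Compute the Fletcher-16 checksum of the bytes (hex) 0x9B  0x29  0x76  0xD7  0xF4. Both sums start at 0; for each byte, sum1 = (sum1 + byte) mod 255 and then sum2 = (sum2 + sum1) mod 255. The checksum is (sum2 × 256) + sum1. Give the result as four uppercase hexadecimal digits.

B608

Running sums (mod 255):
  after byte 0 (0x9B): sum1=155, sum2=155
  after byte 1 (0x29): sum1=196, sum2=96
  after byte 2 (0x76): sum1=59, sum2=155
  after byte 3 (0xD7): sum1=19, sum2=174
  after byte 4 (0xF4): sum1=8, sum2=182
Checksum = sum2·256 + sum1 = 182·256 + 8 = 46600 = 0xB608.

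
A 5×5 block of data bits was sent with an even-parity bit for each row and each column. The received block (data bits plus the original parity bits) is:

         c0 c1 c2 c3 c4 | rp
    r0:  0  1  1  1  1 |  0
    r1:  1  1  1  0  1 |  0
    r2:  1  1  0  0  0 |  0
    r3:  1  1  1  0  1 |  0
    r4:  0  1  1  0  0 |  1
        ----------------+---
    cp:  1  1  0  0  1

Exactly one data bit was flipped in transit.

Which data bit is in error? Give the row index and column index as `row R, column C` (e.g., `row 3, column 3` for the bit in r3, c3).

row 4, column 3

Recompute each row's even parity and compare to rp:
  r0: data parity 0, sent rp 0 → ok
  r1: data parity 0, sent rp 0 → ok
  r2: data parity 0, sent rp 0 → ok
  r3: data parity 0, sent rp 0 → ok
  r4: data parity 0, sent rp 1 → mismatch
Recompute each column's even parity and compare to cp:
  c0: data parity 1, sent cp 1 → ok
  c1: data parity 1, sent cp 1 → ok
  c2: data parity 0, sent cp 0 → ok
  c3: data parity 1, sent cp 0 → mismatch
  c4: data parity 1, sent cp 1 → ok
Exactly one row (r4) and one column (c3) fail → the flipped bit is at their intersection.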